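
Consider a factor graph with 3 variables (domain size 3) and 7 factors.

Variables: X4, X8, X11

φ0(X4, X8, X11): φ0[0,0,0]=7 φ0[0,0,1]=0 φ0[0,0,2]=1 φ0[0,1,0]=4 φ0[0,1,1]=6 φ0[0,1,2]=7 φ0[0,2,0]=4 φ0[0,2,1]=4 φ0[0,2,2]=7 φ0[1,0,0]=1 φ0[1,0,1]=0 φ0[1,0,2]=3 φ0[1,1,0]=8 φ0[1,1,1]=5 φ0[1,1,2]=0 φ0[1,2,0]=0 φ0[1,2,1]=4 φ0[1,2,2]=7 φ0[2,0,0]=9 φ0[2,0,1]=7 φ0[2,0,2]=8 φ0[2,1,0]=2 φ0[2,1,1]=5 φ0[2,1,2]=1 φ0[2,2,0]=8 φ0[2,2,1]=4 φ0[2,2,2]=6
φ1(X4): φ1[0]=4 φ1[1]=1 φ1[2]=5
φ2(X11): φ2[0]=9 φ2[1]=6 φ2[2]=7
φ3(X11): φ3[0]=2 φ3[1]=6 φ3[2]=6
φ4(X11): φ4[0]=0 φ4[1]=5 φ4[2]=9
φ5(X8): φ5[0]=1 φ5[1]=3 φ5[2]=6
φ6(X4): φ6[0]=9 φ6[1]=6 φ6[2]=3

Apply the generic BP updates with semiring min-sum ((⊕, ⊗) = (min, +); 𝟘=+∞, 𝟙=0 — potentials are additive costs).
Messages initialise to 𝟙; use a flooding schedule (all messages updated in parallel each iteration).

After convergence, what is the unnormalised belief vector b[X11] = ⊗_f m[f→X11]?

init: all messages = 𝟙 over 3 values
r1 m[φ0→X4] = [0, 0, 1]
r1 m[φ0→X8] = [0, 0, 0]
r1 m[φ0→X11] = [0, 0, 0]
r1 m[φ1→X4] = [4, 1, 5]
r1 m[φ2→X11] = [9, 6, 7]
r1 m[φ3→X11] = [2, 6, 6]
r1 m[φ4→X11] = [0, 5, 9]
r1 m[φ5→X8] = [1, 3, 6]
r1 m[φ6→X4] = [9, 6, 3]
r1 m[X4→φ0] = [0, 0, 0]
r1 m[X4→φ1] = [0, 0, 0]
r1 m[X4→φ6] = [0, 0, 0]
r1 m[X8→φ0] = [0, 0, 0]
r1 m[X8→φ5] = [0, 0, 0]
r1 m[X11→φ0] = [0, 0, 0]
r1 m[X11→φ2] = [0, 0, 0]
r1 m[X11→φ3] = [0, 0, 0]
r1 m[X11→φ4] = [0, 0, 0]
r2 m[φ0→X4] = [0, 0, 1]
r2 m[φ0→X8] = [0, 0, 0]
r2 m[φ0→X11] = [0, 0, 0]
r2 m[φ1→X4] = [4, 1, 5]
r2 m[φ2→X11] = [9, 6, 7]
r2 m[φ3→X11] = [2, 6, 6]
r2 m[φ4→X11] = [0, 5, 9]
r2 m[φ5→X8] = [1, 3, 6]
r2 m[φ6→X4] = [9, 6, 3]
r2 m[X4→φ0] = [13, 7, 8]
r2 m[X4→φ1] = [9, 6, 4]
r2 m[X4→φ6] = [4, 1, 6]
r2 m[X8→φ0] = [1, 3, 6]
r2 m[X8→φ5] = [0, 0, 0]
r2 m[X11→φ0] = [11, 17, 22]
r2 m[X11→φ2] = [2, 11, 15]
r2 m[X11→φ3] = [9, 11, 16]
r2 m[X11→φ4] = [11, 12, 13]
r3 m[φ0→X4] = [18, 13, 16]
r3 m[φ0→X8] = [19, 21, 18]
r3 m[φ0→X11] = [9, 8, 10]
r3 m[φ1→X4] = [4, 1, 5]
r3 m[φ2→X11] = [9, 6, 7]
r3 m[φ3→X11] = [2, 6, 6]
r3 m[φ4→X11] = [0, 5, 9]
r3 m[φ5→X8] = [1, 3, 6]
r3 m[φ6→X4] = [9, 6, 3]
r3 m[X4→φ0] = [13, 7, 8]
r3 m[X4→φ1] = [9, 6, 4]
r3 m[X4→φ6] = [4, 1, 6]
r3 m[X8→φ0] = [1, 3, 6]
r3 m[X8→φ5] = [0, 0, 0]
r3 m[X11→φ0] = [11, 17, 22]
r3 m[X11→φ2] = [2, 11, 15]
r3 m[X11→φ3] = [9, 11, 16]
r3 m[X11→φ4] = [11, 12, 13]
r4 m[φ0→X4] = [18, 13, 16]
r4 m[φ0→X8] = [19, 21, 18]
r4 m[φ0→X11] = [9, 8, 10]
r4 m[φ1→X4] = [4, 1, 5]
r4 m[φ2→X11] = [9, 6, 7]
r4 m[φ3→X11] = [2, 6, 6]
r4 m[φ4→X11] = [0, 5, 9]
r4 m[φ5→X8] = [1, 3, 6]
r4 m[φ6→X4] = [9, 6, 3]
r4 m[X4→φ0] = [13, 7, 8]
r4 m[X4→φ1] = [27, 19, 19]
r4 m[X4→φ6] = [22, 14, 21]
r4 m[X8→φ0] = [1, 3, 6]
r4 m[X8→φ5] = [19, 21, 18]
r4 m[X11→φ0] = [11, 17, 22]
r4 m[X11→φ2] = [11, 19, 25]
r4 m[X11→φ3] = [18, 19, 26]
r4 m[X11→φ4] = [20, 20, 23]
r5 m[φ0→X4] = [18, 13, 16]
r5 m[φ0→X8] = [19, 21, 18]
r5 m[φ0→X11] = [9, 8, 10]
r5 m[φ1→X4] = [4, 1, 5]
r5 m[φ2→X11] = [9, 6, 7]
r5 m[φ3→X11] = [2, 6, 6]
r5 m[φ4→X11] = [0, 5, 9]
r5 m[φ5→X8] = [1, 3, 6]
r5 m[φ6→X4] = [9, 6, 3]
r5 m[X4→φ0] = [13, 7, 8]
r5 m[X4→φ1] = [27, 19, 19]
r5 m[X4→φ6] = [22, 14, 21]
r5 m[X8→φ0] = [1, 3, 6]
r5 m[X8→φ5] = [19, 21, 18]
r5 m[X11→φ0] = [11, 17, 22]
r5 m[X11→φ2] = [11, 19, 25]
r5 m[X11→φ3] = [18, 19, 26]
r5 m[X11→φ4] = [20, 20, 23]
fixed point reached at round 5
b[X11] = ⊗ incoming = [20, 25, 32]

b[X11] = [20, 25, 32]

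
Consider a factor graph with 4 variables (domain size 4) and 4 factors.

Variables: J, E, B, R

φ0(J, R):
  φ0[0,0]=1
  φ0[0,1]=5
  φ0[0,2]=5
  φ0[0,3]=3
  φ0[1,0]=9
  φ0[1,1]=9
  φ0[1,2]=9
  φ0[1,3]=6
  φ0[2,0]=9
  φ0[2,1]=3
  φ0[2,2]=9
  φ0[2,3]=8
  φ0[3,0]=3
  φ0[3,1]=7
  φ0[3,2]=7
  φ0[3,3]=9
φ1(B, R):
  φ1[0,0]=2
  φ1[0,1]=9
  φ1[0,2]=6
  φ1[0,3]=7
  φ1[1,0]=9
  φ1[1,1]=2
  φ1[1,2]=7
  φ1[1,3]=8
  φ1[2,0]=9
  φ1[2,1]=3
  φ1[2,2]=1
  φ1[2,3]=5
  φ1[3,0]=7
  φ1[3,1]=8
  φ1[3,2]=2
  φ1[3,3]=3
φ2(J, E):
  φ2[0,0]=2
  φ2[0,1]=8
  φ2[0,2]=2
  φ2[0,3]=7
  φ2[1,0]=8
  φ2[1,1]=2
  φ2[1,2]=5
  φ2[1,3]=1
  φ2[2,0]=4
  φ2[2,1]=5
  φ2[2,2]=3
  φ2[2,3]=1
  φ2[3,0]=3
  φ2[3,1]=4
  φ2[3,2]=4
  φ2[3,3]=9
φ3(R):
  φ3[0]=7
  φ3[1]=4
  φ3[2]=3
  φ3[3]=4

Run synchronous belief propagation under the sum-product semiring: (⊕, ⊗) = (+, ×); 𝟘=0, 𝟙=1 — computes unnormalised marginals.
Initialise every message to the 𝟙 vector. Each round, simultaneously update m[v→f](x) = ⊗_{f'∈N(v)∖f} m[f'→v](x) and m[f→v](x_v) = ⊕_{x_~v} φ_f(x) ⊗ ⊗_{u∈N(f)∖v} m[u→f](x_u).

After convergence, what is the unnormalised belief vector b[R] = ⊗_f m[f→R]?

b[R] = [64260, 36784, 23808, 40204]

init: all messages = 𝟙 over 4 values
r1 m[φ0→J] = [14, 33, 29, 26]
r1 m[φ0→R] = [22, 24, 30, 26]
r1 m[φ1→B] = [24, 26, 18, 20]
r1 m[φ1→R] = [27, 22, 16, 23]
r1 m[φ2→J] = [19, 16, 13, 20]
r1 m[φ2→E] = [17, 19, 14, 18]
r1 m[φ3→R] = [7, 4, 3, 4]
r1 m[J→φ0] = [1, 1, 1, 1]
r1 m[J→φ2] = [1, 1, 1, 1]
r1 m[E→φ2] = [1, 1, 1, 1]
r1 m[B→φ1] = [1, 1, 1, 1]
r1 m[R→φ0] = [1, 1, 1, 1]
r1 m[R→φ1] = [1, 1, 1, 1]
r1 m[R→φ3] = [1, 1, 1, 1]
r2 m[φ0→J] = [14, 33, 29, 26]
r2 m[φ0→R] = [22, 24, 30, 26]
r2 m[φ1→B] = [24, 26, 18, 20]
r2 m[φ1→R] = [27, 22, 16, 23]
r2 m[φ2→J] = [19, 16, 13, 20]
r2 m[φ2→E] = [17, 19, 14, 18]
r2 m[φ3→R] = [7, 4, 3, 4]
r2 m[J→φ0] = [19, 16, 13, 20]
r2 m[J→φ2] = [14, 33, 29, 26]
r2 m[E→φ2] = [1, 1, 1, 1]
r2 m[B→φ1] = [1, 1, 1, 1]
r2 m[R→φ0] = [189, 88, 48, 92]
r2 m[R→φ1] = [154, 96, 90, 104]
r2 m[R→φ3] = [594, 528, 480, 598]
r3 m[φ0→J] = [1145, 3477, 3133, 2347]
r3 m[φ0→R] = [340, 418, 496, 437]
r3 m[φ1→B] = [2440, 3040, 2284, 2338]
r3 m[φ1→R] = [27, 22, 16, 23]
r3 m[φ2→J] = [19, 16, 13, 20]
r3 m[φ2→E] = [486, 427, 384, 394]
r3 m[φ3→R] = [7, 4, 3, 4]
r3 m[J→φ0] = [19, 16, 13, 20]
r3 m[J→φ2] = [14, 33, 29, 26]
r3 m[E→φ2] = [1, 1, 1, 1]
r3 m[B→φ1] = [1, 1, 1, 1]
r3 m[R→φ0] = [189, 88, 48, 92]
r3 m[R→φ1] = [154, 96, 90, 104]
r3 m[R→φ3] = [594, 528, 480, 598]
r4 m[φ0→J] = [1145, 3477, 3133, 2347]
r4 m[φ0→R] = [340, 418, 496, 437]
r4 m[φ1→B] = [2440, 3040, 2284, 2338]
r4 m[φ1→R] = [27, 22, 16, 23]
r4 m[φ2→J] = [19, 16, 13, 20]
r4 m[φ2→E] = [486, 427, 384, 394]
r4 m[φ3→R] = [7, 4, 3, 4]
r4 m[J→φ0] = [19, 16, 13, 20]
r4 m[J→φ2] = [1145, 3477, 3133, 2347]
r4 m[E→φ2] = [1, 1, 1, 1]
r4 m[B→φ1] = [1, 1, 1, 1]
r4 m[R→φ0] = [189, 88, 48, 92]
r4 m[R→φ1] = [2380, 1672, 1488, 1748]
r4 m[R→φ3] = [9180, 9196, 7936, 10051]
r5 m[φ0→J] = [1145, 3477, 3133, 2347]
r5 m[φ0→R] = [340, 418, 496, 437]
r5 m[φ1→B] = [40972, 49164, 36664, 38256]
r5 m[φ1→R] = [27, 22, 16, 23]
r5 m[φ2→J] = [19, 16, 13, 20]
r5 m[φ2→E] = [49679, 41167, 38462, 35748]
r5 m[φ3→R] = [7, 4, 3, 4]
r5 m[J→φ0] = [19, 16, 13, 20]
r5 m[J→φ2] = [1145, 3477, 3133, 2347]
r5 m[E→φ2] = [1, 1, 1, 1]
r5 m[B→φ1] = [1, 1, 1, 1]
r5 m[R→φ0] = [189, 88, 48, 92]
r5 m[R→φ1] = [2380, 1672, 1488, 1748]
r5 m[R→φ3] = [9180, 9196, 7936, 10051]
r6 m[φ0→J] = [1145, 3477, 3133, 2347]
r6 m[φ0→R] = [340, 418, 496, 437]
r6 m[φ1→B] = [40972, 49164, 36664, 38256]
r6 m[φ1→R] = [27, 22, 16, 23]
r6 m[φ2→J] = [19, 16, 13, 20]
r6 m[φ2→E] = [49679, 41167, 38462, 35748]
r6 m[φ3→R] = [7, 4, 3, 4]
r6 m[J→φ0] = [19, 16, 13, 20]
r6 m[J→φ2] = [1145, 3477, 3133, 2347]
r6 m[E→φ2] = [1, 1, 1, 1]
r6 m[B→φ1] = [1, 1, 1, 1]
r6 m[R→φ0] = [189, 88, 48, 92]
r6 m[R→φ1] = [2380, 1672, 1488, 1748]
r6 m[R→φ3] = [9180, 9196, 7936, 10051]
fixed point reached at round 6
b[R] = ⊗ incoming = [64260, 36784, 23808, 40204]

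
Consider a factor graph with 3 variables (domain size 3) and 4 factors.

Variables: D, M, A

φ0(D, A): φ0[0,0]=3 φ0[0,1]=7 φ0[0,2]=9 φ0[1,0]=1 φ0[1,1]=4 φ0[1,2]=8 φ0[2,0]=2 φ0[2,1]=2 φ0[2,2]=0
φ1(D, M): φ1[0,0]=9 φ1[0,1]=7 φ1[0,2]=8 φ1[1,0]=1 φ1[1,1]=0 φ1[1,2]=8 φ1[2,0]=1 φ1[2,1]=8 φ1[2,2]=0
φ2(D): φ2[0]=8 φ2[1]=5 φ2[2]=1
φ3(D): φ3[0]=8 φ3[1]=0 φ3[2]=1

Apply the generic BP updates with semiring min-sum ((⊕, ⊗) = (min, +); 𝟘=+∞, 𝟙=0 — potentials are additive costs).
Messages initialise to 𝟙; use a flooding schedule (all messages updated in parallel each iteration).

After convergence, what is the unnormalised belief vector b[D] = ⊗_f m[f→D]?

b[D] = [26, 6, 2]

init: all messages = 𝟙 over 3 values
r1 m[φ0→D] = [3, 1, 0]
r1 m[φ0→A] = [1, 2, 0]
r1 m[φ1→D] = [7, 0, 0]
r1 m[φ1→M] = [1, 0, 0]
r1 m[φ2→D] = [8, 5, 1]
r1 m[φ3→D] = [8, 0, 1]
r1 m[D→φ0] = [0, 0, 0]
r1 m[D→φ1] = [0, 0, 0]
r1 m[D→φ2] = [0, 0, 0]
r1 m[D→φ3] = [0, 0, 0]
r1 m[M→φ1] = [0, 0, 0]
r1 m[A→φ0] = [0, 0, 0]
r2 m[φ0→D] = [3, 1, 0]
r2 m[φ0→A] = [1, 2, 0]
r2 m[φ1→D] = [7, 0, 0]
r2 m[φ1→M] = [1, 0, 0]
r2 m[φ2→D] = [8, 5, 1]
r2 m[φ3→D] = [8, 0, 1]
r2 m[D→φ0] = [23, 5, 2]
r2 m[D→φ1] = [19, 6, 2]
r2 m[D→φ2] = [18, 1, 1]
r2 m[D→φ3] = [18, 6, 1]
r2 m[M→φ1] = [0, 0, 0]
r2 m[A→φ0] = [0, 0, 0]
r3 m[φ0→D] = [3, 1, 0]
r3 m[φ0→A] = [4, 4, 2]
r3 m[φ1→D] = [7, 0, 0]
r3 m[φ1→M] = [3, 6, 2]
r3 m[φ2→D] = [8, 5, 1]
r3 m[φ3→D] = [8, 0, 1]
r3 m[D→φ0] = [23, 5, 2]
r3 m[D→φ1] = [19, 6, 2]
r3 m[D→φ2] = [18, 1, 1]
r3 m[D→φ3] = [18, 6, 1]
r3 m[M→φ1] = [0, 0, 0]
r3 m[A→φ0] = [0, 0, 0]
r4 m[φ0→D] = [3, 1, 0]
r4 m[φ0→A] = [4, 4, 2]
r4 m[φ1→D] = [7, 0, 0]
r4 m[φ1→M] = [3, 6, 2]
r4 m[φ2→D] = [8, 5, 1]
r4 m[φ3→D] = [8, 0, 1]
r4 m[D→φ0] = [23, 5, 2]
r4 m[D→φ1] = [19, 6, 2]
r4 m[D→φ2] = [18, 1, 1]
r4 m[D→φ3] = [18, 6, 1]
r4 m[M→φ1] = [0, 0, 0]
r4 m[A→φ0] = [0, 0, 0]
fixed point reached at round 4
b[D] = ⊗ incoming = [26, 6, 2]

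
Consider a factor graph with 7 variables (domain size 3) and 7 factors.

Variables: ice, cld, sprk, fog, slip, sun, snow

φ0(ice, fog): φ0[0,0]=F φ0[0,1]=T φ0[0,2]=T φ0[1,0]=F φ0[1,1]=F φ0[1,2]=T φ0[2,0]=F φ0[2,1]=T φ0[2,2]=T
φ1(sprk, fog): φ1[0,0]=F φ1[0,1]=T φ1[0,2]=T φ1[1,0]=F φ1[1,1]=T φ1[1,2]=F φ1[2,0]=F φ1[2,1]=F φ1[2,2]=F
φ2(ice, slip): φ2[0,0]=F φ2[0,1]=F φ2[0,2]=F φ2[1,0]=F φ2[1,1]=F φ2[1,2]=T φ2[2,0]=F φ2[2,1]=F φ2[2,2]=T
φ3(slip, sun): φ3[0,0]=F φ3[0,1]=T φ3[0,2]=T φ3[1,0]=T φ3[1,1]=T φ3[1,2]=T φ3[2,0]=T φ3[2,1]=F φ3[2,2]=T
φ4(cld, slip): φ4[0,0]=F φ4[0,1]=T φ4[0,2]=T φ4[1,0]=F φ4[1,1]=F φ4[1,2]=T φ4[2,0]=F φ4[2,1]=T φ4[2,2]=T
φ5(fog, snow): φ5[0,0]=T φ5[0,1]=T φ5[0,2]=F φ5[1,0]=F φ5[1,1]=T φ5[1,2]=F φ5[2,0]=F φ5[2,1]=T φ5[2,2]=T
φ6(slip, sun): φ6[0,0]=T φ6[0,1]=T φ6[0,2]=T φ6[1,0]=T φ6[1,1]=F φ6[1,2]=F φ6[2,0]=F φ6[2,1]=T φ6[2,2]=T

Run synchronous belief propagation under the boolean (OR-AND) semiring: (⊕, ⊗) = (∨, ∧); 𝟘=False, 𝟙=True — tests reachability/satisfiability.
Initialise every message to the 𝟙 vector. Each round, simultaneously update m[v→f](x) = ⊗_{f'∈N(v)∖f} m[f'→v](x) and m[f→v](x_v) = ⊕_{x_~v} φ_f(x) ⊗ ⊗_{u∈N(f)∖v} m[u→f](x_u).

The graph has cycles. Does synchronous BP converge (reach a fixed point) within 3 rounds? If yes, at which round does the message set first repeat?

init: all messages = 𝟙 over 3 values
r1 m[φ0→ice] = [T, T, T]
r1 m[φ0→fog] = [F, T, T]
r1 m[φ1→sprk] = [T, T, F]
r1 m[φ1→fog] = [F, T, T]
r1 m[φ2→ice] = [F, T, T]
r1 m[φ2→slip] = [F, F, T]
r1 m[φ3→slip] = [T, T, T]
r1 m[φ3→sun] = [T, T, T]
r1 m[φ4→cld] = [T, T, T]
r1 m[φ4→slip] = [F, T, T]
r1 m[φ5→fog] = [T, T, T]
r1 m[φ5→snow] = [T, T, T]
r1 m[φ6→slip] = [T, T, T]
r1 m[φ6→sun] = [T, T, T]
r1 m[ice→φ0] = [T, T, T]
r1 m[ice→φ2] = [T, T, T]
r1 m[cld→φ4] = [T, T, T]
r1 m[sprk→φ1] = [T, T, T]
r1 m[fog→φ0] = [T, T, T]
r1 m[fog→φ1] = [T, T, T]
r1 m[fog→φ5] = [T, T, T]
r1 m[slip→φ2] = [T, T, T]
r1 m[slip→φ3] = [T, T, T]
r1 m[slip→φ4] = [T, T, T]
r1 m[slip→φ6] = [T, T, T]
r1 m[sun→φ3] = [T, T, T]
r1 m[sun→φ6] = [T, T, T]
r1 m[snow→φ5] = [T, T, T]
r2 m[φ0→ice] = [T, T, T]
r2 m[φ0→fog] = [F, T, T]
r2 m[φ1→sprk] = [T, T, F]
r2 m[φ1→fog] = [F, T, T]
r2 m[φ2→ice] = [F, T, T]
r2 m[φ2→slip] = [F, F, T]
r2 m[φ3→slip] = [T, T, T]
r2 m[φ3→sun] = [T, T, T]
r2 m[φ4→cld] = [T, T, T]
r2 m[φ4→slip] = [F, T, T]
r2 m[φ5→fog] = [T, T, T]
r2 m[φ5→snow] = [T, T, T]
r2 m[φ6→slip] = [T, T, T]
r2 m[φ6→sun] = [T, T, T]
r2 m[ice→φ0] = [F, T, T]
r2 m[ice→φ2] = [T, T, T]
r2 m[cld→φ4] = [T, T, T]
r2 m[sprk→φ1] = [T, T, T]
r2 m[fog→φ0] = [F, T, T]
r2 m[fog→φ1] = [F, T, T]
r2 m[fog→φ5] = [F, T, T]
r2 m[slip→φ2] = [F, T, T]
r2 m[slip→φ3] = [F, F, T]
r2 m[slip→φ4] = [F, F, T]
r2 m[slip→φ6] = [F, F, T]
r2 m[sun→φ3] = [T, T, T]
r2 m[sun→φ6] = [T, T, T]
r2 m[snow→φ5] = [T, T, T]
r3 m[φ0→ice] = [T, T, T]
r3 m[φ0→fog] = [F, T, T]
r3 m[φ1→sprk] = [T, T, F]
r3 m[φ1→fog] = [F, T, T]
r3 m[φ2→ice] = [F, T, T]
r3 m[φ2→slip] = [F, F, T]
r3 m[φ3→slip] = [T, T, T]
r3 m[φ3→sun] = [T, F, T]
r3 m[φ4→cld] = [T, T, T]
r3 m[φ4→slip] = [F, T, T]
r3 m[φ5→fog] = [T, T, T]
r3 m[φ5→snow] = [F, T, T]
r3 m[φ6→slip] = [T, T, T]
r3 m[φ6→sun] = [F, T, T]
r3 m[ice→φ0] = [F, T, T]
r3 m[ice→φ2] = [T, T, T]
r3 m[cld→φ4] = [T, T, T]
r3 m[sprk→φ1] = [T, T, T]
r3 m[fog→φ0] = [F, T, T]
r3 m[fog→φ1] = [F, T, T]
r3 m[fog→φ5] = [F, T, T]
r3 m[slip→φ2] = [F, T, T]
r3 m[slip→φ3] = [F, F, T]
r3 m[slip→φ4] = [F, F, T]
r3 m[slip→φ6] = [F, F, T]
r3 m[sun→φ3] = [T, T, T]
r3 m[sun→φ6] = [T, T, T]
r3 m[snow→φ5] = [T, T, T]
no fixed point within 3 rounds

NOT CONVERGED within 3 rounds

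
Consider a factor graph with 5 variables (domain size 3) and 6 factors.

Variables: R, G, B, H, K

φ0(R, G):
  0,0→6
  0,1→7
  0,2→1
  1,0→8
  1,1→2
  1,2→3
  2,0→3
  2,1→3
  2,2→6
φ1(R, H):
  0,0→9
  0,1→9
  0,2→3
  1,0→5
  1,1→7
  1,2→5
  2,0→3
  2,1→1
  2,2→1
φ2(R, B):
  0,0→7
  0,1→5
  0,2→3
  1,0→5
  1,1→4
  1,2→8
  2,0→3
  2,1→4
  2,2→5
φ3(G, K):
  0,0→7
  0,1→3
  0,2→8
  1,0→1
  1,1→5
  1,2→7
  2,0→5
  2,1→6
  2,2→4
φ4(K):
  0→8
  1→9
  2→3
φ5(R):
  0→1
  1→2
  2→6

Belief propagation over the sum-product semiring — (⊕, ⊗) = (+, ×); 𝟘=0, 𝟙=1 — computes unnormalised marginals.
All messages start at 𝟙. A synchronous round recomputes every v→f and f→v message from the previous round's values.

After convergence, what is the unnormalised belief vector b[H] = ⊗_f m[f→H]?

init: all messages = 𝟙 over 3 values
r1 m[φ0→R] = [14, 13, 12]
r1 m[φ0→G] = [17, 12, 10]
r1 m[φ1→R] = [21, 17, 5]
r1 m[φ1→H] = [17, 17, 9]
r1 m[φ2→R] = [15, 17, 12]
r1 m[φ2→B] = [15, 13, 16]
r1 m[φ3→G] = [18, 13, 15]
r1 m[φ3→K] = [13, 14, 19]
r1 m[φ4→K] = [8, 9, 3]
r1 m[φ5→R] = [1, 2, 6]
r1 m[R→φ0] = [1, 1, 1]
r1 m[R→φ1] = [1, 1, 1]
r1 m[R→φ2] = [1, 1, 1]
r1 m[R→φ5] = [1, 1, 1]
r1 m[G→φ0] = [1, 1, 1]
r1 m[G→φ3] = [1, 1, 1]
r1 m[B→φ2] = [1, 1, 1]
r1 m[H→φ1] = [1, 1, 1]
r1 m[K→φ3] = [1, 1, 1]
r1 m[K→φ4] = [1, 1, 1]
r2 m[φ0→R] = [14, 13, 12]
r2 m[φ0→G] = [17, 12, 10]
r2 m[φ1→R] = [21, 17, 5]
r2 m[φ1→H] = [17, 17, 9]
r2 m[φ2→R] = [15, 17, 12]
r2 m[φ2→B] = [15, 13, 16]
r2 m[φ3→G] = [18, 13, 15]
r2 m[φ3→K] = [13, 14, 19]
r2 m[φ4→K] = [8, 9, 3]
r2 m[φ5→R] = [1, 2, 6]
r2 m[R→φ0] = [315, 578, 360]
r2 m[R→φ1] = [210, 442, 864]
r2 m[R→φ2] = [294, 442, 360]
r2 m[R→φ5] = [4410, 3757, 720]
r2 m[G→φ0] = [18, 13, 15]
r2 m[G→φ3] = [17, 12, 10]
r2 m[B→φ2] = [1, 1, 1]
r2 m[H→φ1] = [1, 1, 1]
r2 m[K→φ3] = [8, 9, 3]
r2 m[K→φ4] = [13, 14, 19]
r3 m[φ0→R] = [214, 215, 183]
r3 m[φ0→G] = [7594, 4441, 4209]
r3 m[φ1→R] = [21, 17, 5]
r3 m[φ1→H] = [6692, 5848, 3704]
r3 m[φ2→R] = [15, 17, 12]
r3 m[φ2→B] = [5348, 4678, 6218]
r3 m[φ3→G] = [107, 74, 106]
r3 m[φ3→K] = [181, 171, 260]
r3 m[φ4→K] = [8, 9, 3]
r3 m[φ5→R] = [1, 2, 6]
r3 m[R→φ0] = [315, 578, 360]
r3 m[R→φ1] = [210, 442, 864]
r3 m[R→φ2] = [294, 442, 360]
r3 m[R→φ5] = [4410, 3757, 720]
r3 m[G→φ0] = [18, 13, 15]
r3 m[G→φ3] = [17, 12, 10]
r3 m[B→φ2] = [1, 1, 1]
r3 m[H→φ1] = [1, 1, 1]
r3 m[K→φ3] = [8, 9, 3]
r3 m[K→φ4] = [13, 14, 19]
r4 m[φ0→R] = [214, 215, 183]
r4 m[φ0→G] = [7594, 4441, 4209]
r4 m[φ1→R] = [21, 17, 5]
r4 m[φ1→H] = [6692, 5848, 3704]
r4 m[φ2→R] = [15, 17, 12]
r4 m[φ2→B] = [5348, 4678, 6218]
r4 m[φ3→G] = [107, 74, 106]
r4 m[φ3→K] = [181, 171, 260]
r4 m[φ4→K] = [8, 9, 3]
r4 m[φ5→R] = [1, 2, 6]
r4 m[R→φ0] = [315, 578, 360]
r4 m[R→φ1] = [3210, 7310, 13176]
r4 m[R→φ2] = [4494, 7310, 5490]
r4 m[R→φ5] = [67410, 62135, 10980]
r4 m[G→φ0] = [107, 74, 106]
r4 m[G→φ3] = [7594, 4441, 4209]
r4 m[B→φ2] = [1, 1, 1]
r4 m[H→φ1] = [1, 1, 1]
r4 m[K→φ3] = [8, 9, 3]
r4 m[K→φ4] = [181, 171, 260]
r5 m[φ0→R] = [1266, 1322, 1179]
r5 m[φ0→G] = [7594, 4441, 4209]
r5 m[φ1→R] = [21, 17, 5]
r5 m[φ1→H] = [104968, 93236, 59356]
r5 m[φ2→R] = [15, 17, 12]
r5 m[φ2→B] = [84478, 73670, 99412]
r5 m[φ3→G] = [107, 74, 106]
r5 m[φ3→K] = [78644, 70241, 108675]
r5 m[φ4→K] = [8, 9, 3]
r5 m[φ5→R] = [1, 2, 6]
r5 m[R→φ0] = [315, 578, 360]
r5 m[R→φ1] = [3210, 7310, 13176]
r5 m[R→φ2] = [4494, 7310, 5490]
r5 m[R→φ5] = [67410, 62135, 10980]
r5 m[G→φ0] = [107, 74, 106]
r5 m[G→φ3] = [7594, 4441, 4209]
r5 m[B→φ2] = [1, 1, 1]
r5 m[H→φ1] = [1, 1, 1]
r5 m[K→φ3] = [8, 9, 3]
r5 m[K→φ4] = [181, 171, 260]
r6 m[φ0→R] = [1266, 1322, 1179]
r6 m[φ0→G] = [7594, 4441, 4209]
r6 m[φ1→R] = [21, 17, 5]
r6 m[φ1→H] = [104968, 93236, 59356]
r6 m[φ2→R] = [15, 17, 12]
r6 m[φ2→B] = [84478, 73670, 99412]
r6 m[φ3→G] = [107, 74, 106]
r6 m[φ3→K] = [78644, 70241, 108675]
r6 m[φ4→K] = [8, 9, 3]
r6 m[φ5→R] = [1, 2, 6]
r6 m[R→φ0] = [315, 578, 360]
r6 m[R→φ1] = [18990, 44948, 84888]
r6 m[R→φ2] = [26586, 44948, 35370]
r6 m[R→φ5] = [398790, 382058, 70740]
r6 m[G→φ0] = [107, 74, 106]
r6 m[G→φ3] = [7594, 4441, 4209]
r6 m[B→φ2] = [1, 1, 1]
r6 m[H→φ1] = [1, 1, 1]
r6 m[K→φ3] = [8, 9, 3]
r6 m[K→φ4] = [78644, 70241, 108675]
r7 m[φ0→R] = [1266, 1322, 1179]
r7 m[φ0→G] = [7594, 4441, 4209]
r7 m[φ1→R] = [21, 17, 5]
r7 m[φ1→H] = [650314, 570434, 366598]
r7 m[φ2→R] = [15, 17, 12]
r7 m[φ2→B] = [516952, 454202, 616192]
r7 m[φ3→G] = [107, 74, 106]
r7 m[φ3→K] = [78644, 70241, 108675]
r7 m[φ4→K] = [8, 9, 3]
r7 m[φ5→R] = [1, 2, 6]
r7 m[R→φ0] = [315, 578, 360]
r7 m[R→φ1] = [18990, 44948, 84888]
r7 m[R→φ2] = [26586, 44948, 35370]
r7 m[R→φ5] = [398790, 382058, 70740]
r7 m[G→φ0] = [107, 74, 106]
r7 m[G→φ3] = [7594, 4441, 4209]
r7 m[B→φ2] = [1, 1, 1]
r7 m[H→φ1] = [1, 1, 1]
r7 m[K→φ3] = [8, 9, 3]
r7 m[K→φ4] = [78644, 70241, 108675]
r8 m[φ0→R] = [1266, 1322, 1179]
r8 m[φ0→G] = [7594, 4441, 4209]
r8 m[φ1→R] = [21, 17, 5]
r8 m[φ1→H] = [650314, 570434, 366598]
r8 m[φ2→R] = [15, 17, 12]
r8 m[φ2→B] = [516952, 454202, 616192]
r8 m[φ3→G] = [107, 74, 106]
r8 m[φ3→K] = [78644, 70241, 108675]
r8 m[φ4→K] = [8, 9, 3]
r8 m[φ5→R] = [1, 2, 6]
r8 m[R→φ0] = [315, 578, 360]
r8 m[R→φ1] = [18990, 44948, 84888]
r8 m[R→φ2] = [26586, 44948, 35370]
r8 m[R→φ5] = [398790, 382058, 70740]
r8 m[G→φ0] = [107, 74, 106]
r8 m[G→φ3] = [7594, 4441, 4209]
r8 m[B→φ2] = [1, 1, 1]
r8 m[H→φ1] = [1, 1, 1]
r8 m[K→φ3] = [8, 9, 3]
r8 m[K→φ4] = [78644, 70241, 108675]
fixed point reached at round 8
b[H] = ⊗ incoming = [650314, 570434, 366598]

b[H] = [650314, 570434, 366598]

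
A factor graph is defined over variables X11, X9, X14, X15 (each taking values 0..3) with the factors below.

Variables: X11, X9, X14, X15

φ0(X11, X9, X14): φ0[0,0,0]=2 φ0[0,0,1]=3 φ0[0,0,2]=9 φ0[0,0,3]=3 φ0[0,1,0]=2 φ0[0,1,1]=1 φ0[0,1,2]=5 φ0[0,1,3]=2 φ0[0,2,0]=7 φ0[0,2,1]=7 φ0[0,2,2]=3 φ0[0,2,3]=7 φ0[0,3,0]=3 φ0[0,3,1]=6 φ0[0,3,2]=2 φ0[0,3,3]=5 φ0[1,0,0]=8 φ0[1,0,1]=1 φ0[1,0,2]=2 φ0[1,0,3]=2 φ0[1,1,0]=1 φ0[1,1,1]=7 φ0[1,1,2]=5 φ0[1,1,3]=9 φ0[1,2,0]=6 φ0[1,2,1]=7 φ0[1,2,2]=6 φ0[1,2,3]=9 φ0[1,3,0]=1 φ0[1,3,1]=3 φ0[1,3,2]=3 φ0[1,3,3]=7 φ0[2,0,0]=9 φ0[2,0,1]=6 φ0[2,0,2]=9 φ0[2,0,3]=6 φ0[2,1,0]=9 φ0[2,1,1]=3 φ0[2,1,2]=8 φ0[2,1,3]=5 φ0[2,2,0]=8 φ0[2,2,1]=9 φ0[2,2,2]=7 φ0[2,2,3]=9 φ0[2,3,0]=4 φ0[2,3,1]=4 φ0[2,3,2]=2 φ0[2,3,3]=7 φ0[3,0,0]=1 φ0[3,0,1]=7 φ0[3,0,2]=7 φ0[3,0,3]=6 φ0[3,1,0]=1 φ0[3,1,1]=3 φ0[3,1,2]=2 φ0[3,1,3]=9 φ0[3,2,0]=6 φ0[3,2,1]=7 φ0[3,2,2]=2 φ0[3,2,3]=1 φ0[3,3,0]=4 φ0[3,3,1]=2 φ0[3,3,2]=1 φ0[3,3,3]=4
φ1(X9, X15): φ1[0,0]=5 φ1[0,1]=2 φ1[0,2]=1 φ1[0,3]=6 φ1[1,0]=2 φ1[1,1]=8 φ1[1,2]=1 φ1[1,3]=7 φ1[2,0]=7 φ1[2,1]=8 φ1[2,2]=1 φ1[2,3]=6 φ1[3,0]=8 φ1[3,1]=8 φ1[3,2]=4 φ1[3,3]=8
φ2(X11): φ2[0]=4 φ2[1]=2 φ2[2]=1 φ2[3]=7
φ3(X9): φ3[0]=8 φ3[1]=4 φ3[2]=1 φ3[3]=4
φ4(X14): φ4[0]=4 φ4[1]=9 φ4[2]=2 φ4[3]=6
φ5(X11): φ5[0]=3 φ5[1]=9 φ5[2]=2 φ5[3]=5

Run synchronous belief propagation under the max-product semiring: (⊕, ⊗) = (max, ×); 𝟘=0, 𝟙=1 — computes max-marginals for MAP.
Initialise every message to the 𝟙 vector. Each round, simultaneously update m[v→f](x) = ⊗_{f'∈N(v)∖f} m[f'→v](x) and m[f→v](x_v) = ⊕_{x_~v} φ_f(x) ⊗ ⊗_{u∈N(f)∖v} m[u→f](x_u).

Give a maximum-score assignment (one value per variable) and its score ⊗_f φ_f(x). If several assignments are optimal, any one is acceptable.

assignment: (X11=3, X9=0, X14=1, X15=3); score = 105840

init: all messages = 𝟙 over 4 values
r1 m[φ0→X11] = [9, 9, 9, 9]
r1 m[φ0→X9] = [9, 9, 9, 7]
r1 m[φ0→X14] = [9, 9, 9, 9]
r1 m[φ1→X9] = [6, 8, 8, 8]
r1 m[φ1→X15] = [8, 8, 4, 8]
r1 m[φ2→X11] = [4, 2, 1, 7]
r1 m[φ3→X9] = [8, 4, 1, 4]
r1 m[φ4→X14] = [4, 9, 2, 6]
r1 m[φ5→X11] = [3, 9, 2, 5]
r1 m[X11→φ0] = [1, 1, 1, 1]
r1 m[X11→φ2] = [1, 1, 1, 1]
r1 m[X11→φ5] = [1, 1, 1, 1]
r1 m[X9→φ0] = [1, 1, 1, 1]
r1 m[X9→φ1] = [1, 1, 1, 1]
r1 m[X9→φ3] = [1, 1, 1, 1]
r1 m[X14→φ0] = [1, 1, 1, 1]
r1 m[X14→φ4] = [1, 1, 1, 1]
r1 m[X15→φ1] = [1, 1, 1, 1]
r2 m[φ0→X11] = [9, 9, 9, 9]
r2 m[φ0→X9] = [9, 9, 9, 7]
r2 m[φ0→X14] = [9, 9, 9, 9]
r2 m[φ1→X9] = [6, 8, 8, 8]
r2 m[φ1→X15] = [8, 8, 4, 8]
r2 m[φ2→X11] = [4, 2, 1, 7]
r2 m[φ3→X9] = [8, 4, 1, 4]
r2 m[φ4→X14] = [4, 9, 2, 6]
r2 m[φ5→X11] = [3, 9, 2, 5]
r2 m[X11→φ0] = [12, 18, 2, 35]
r2 m[X11→φ2] = [27, 81, 18, 45]
r2 m[X11→φ5] = [36, 18, 9, 63]
r2 m[X9→φ0] = [48, 32, 8, 32]
r2 m[X9→φ1] = [72, 36, 9, 28]
r2 m[X9→φ3] = [54, 72, 72, 56]
r2 m[X14→φ0] = [4, 9, 2, 6]
r2 m[X14→φ4] = [9, 9, 9, 9]
r2 m[X15→φ1] = [1, 1, 1, 1]
r3 m[φ0→X11] = [1728, 2016, 2592, 3024]
r3 m[φ0→X9] = [2205, 1890, 2205, 840]
r3 m[φ0→X14] = [6912, 11760, 11760, 10080]
r3 m[φ1→X9] = [6, 8, 8, 8]
r3 m[φ1→X15] = [360, 288, 112, 432]
r3 m[φ2→X11] = [4, 2, 1, 7]
r3 m[φ3→X9] = [8, 4, 1, 4]
r3 m[φ4→X14] = [4, 9, 2, 6]
r3 m[φ5→X11] = [3, 9, 2, 5]
r3 m[X11→φ0] = [12, 18, 2, 35]
r3 m[X11→φ2] = [27, 81, 18, 45]
r3 m[X11→φ5] = [36, 18, 9, 63]
r3 m[X9→φ0] = [48, 32, 8, 32]
r3 m[X9→φ1] = [72, 36, 9, 28]
r3 m[X9→φ3] = [54, 72, 72, 56]
r3 m[X14→φ0] = [4, 9, 2, 6]
r3 m[X14→φ4] = [9, 9, 9, 9]
r3 m[X15→φ1] = [1, 1, 1, 1]
r4 m[φ0→X11] = [1728, 2016, 2592, 3024]
r4 m[φ0→X9] = [2205, 1890, 2205, 840]
r4 m[φ0→X14] = [6912, 11760, 11760, 10080]
r4 m[φ1→X9] = [6, 8, 8, 8]
r4 m[φ1→X15] = [360, 288, 112, 432]
r4 m[φ2→X11] = [4, 2, 1, 7]
r4 m[φ3→X9] = [8, 4, 1, 4]
r4 m[φ4→X14] = [4, 9, 2, 6]
r4 m[φ5→X11] = [3, 9, 2, 5]
r4 m[X11→φ0] = [12, 18, 2, 35]
r4 m[X11→φ2] = [5184, 18144, 5184, 15120]
r4 m[X11→φ5] = [6912, 4032, 2592, 21168]
r4 m[X9→φ0] = [48, 32, 8, 32]
r4 m[X9→φ1] = [17640, 7560, 2205, 3360]
r4 m[X9→φ3] = [13230, 15120, 17640, 6720]
r4 m[X14→φ0] = [4, 9, 2, 6]
r4 m[X14→φ4] = [6912, 11760, 11760, 10080]
r4 m[X15→φ1] = [1, 1, 1, 1]
r5 m[φ0→X11] = [1728, 2016, 2592, 3024]
r5 m[φ0→X9] = [2205, 1890, 2205, 840]
r5 m[φ0→X14] = [6912, 11760, 11760, 10080]
r5 m[φ1→X9] = [6, 8, 8, 8]
r5 m[φ1→X15] = [88200, 60480, 17640, 105840]
r5 m[φ2→X11] = [4, 2, 1, 7]
r5 m[φ3→X9] = [8, 4, 1, 4]
r5 m[φ4→X14] = [4, 9, 2, 6]
r5 m[φ5→X11] = [3, 9, 2, 5]
r5 m[X11→φ0] = [12, 18, 2, 35]
r5 m[X11→φ2] = [5184, 18144, 5184, 15120]
r5 m[X11→φ5] = [6912, 4032, 2592, 21168]
r5 m[X9→φ0] = [48, 32, 8, 32]
r5 m[X9→φ1] = [17640, 7560, 2205, 3360]
r5 m[X9→φ3] = [13230, 15120, 17640, 6720]
r5 m[X14→φ0] = [4, 9, 2, 6]
r5 m[X14→φ4] = [6912, 11760, 11760, 10080]
r5 m[X15→φ1] = [1, 1, 1, 1]
r6 m[φ0→X11] = [1728, 2016, 2592, 3024]
r6 m[φ0→X9] = [2205, 1890, 2205, 840]
r6 m[φ0→X14] = [6912, 11760, 11760, 10080]
r6 m[φ1→X9] = [6, 8, 8, 8]
r6 m[φ1→X15] = [88200, 60480, 17640, 105840]
r6 m[φ2→X11] = [4, 2, 1, 7]
r6 m[φ3→X9] = [8, 4, 1, 4]
r6 m[φ4→X14] = [4, 9, 2, 6]
r6 m[φ5→X11] = [3, 9, 2, 5]
r6 m[X11→φ0] = [12, 18, 2, 35]
r6 m[X11→φ2] = [5184, 18144, 5184, 15120]
r6 m[X11→φ5] = [6912, 4032, 2592, 21168]
r6 m[X9→φ0] = [48, 32, 8, 32]
r6 m[X9→φ1] = [17640, 7560, 2205, 3360]
r6 m[X9→φ3] = [13230, 15120, 17640, 6720]
r6 m[X14→φ0] = [4, 9, 2, 6]
r6 m[X14→φ4] = [6912, 11760, 11760, 10080]
r6 m[X15→φ1] = [1, 1, 1, 1]
fixed point reached at round 6
traceback from X11: (X11=3, X9=0, X14=1, X15=3), score=105840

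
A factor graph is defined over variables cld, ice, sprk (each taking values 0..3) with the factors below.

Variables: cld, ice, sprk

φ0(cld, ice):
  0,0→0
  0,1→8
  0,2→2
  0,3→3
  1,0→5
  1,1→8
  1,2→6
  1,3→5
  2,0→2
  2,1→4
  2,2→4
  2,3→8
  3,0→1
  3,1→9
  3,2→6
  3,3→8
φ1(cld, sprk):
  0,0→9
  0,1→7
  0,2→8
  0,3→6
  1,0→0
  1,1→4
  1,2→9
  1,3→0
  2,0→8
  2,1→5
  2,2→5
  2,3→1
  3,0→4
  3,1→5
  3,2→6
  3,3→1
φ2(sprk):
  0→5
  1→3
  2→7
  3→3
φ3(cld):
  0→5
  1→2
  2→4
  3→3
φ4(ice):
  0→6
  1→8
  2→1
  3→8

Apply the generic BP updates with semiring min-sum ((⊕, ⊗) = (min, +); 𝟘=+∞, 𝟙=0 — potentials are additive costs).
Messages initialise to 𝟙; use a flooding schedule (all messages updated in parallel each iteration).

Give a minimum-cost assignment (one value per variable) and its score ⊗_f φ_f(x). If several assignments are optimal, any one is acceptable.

init: all messages = 𝟙 over 4 values
r1 m[φ0→cld] = [0, 5, 2, 1]
r1 m[φ0→ice] = [0, 4, 2, 3]
r1 m[φ1→cld] = [6, 0, 1, 1]
r1 m[φ1→sprk] = [0, 4, 5, 0]
r1 m[φ2→sprk] = [5, 3, 7, 3]
r1 m[φ3→cld] = [5, 2, 4, 3]
r1 m[φ4→ice] = [6, 8, 1, 8]
r1 m[cld→φ0] = [0, 0, 0, 0]
r1 m[cld→φ1] = [0, 0, 0, 0]
r1 m[cld→φ3] = [0, 0, 0, 0]
r1 m[ice→φ0] = [0, 0, 0, 0]
r1 m[ice→φ4] = [0, 0, 0, 0]
r1 m[sprk→φ1] = [0, 0, 0, 0]
r1 m[sprk→φ2] = [0, 0, 0, 0]
r2 m[φ0→cld] = [0, 5, 2, 1]
r2 m[φ0→ice] = [0, 4, 2, 3]
r2 m[φ1→cld] = [6, 0, 1, 1]
r2 m[φ1→sprk] = [0, 4, 5, 0]
r2 m[φ2→sprk] = [5, 3, 7, 3]
r2 m[φ3→cld] = [5, 2, 4, 3]
r2 m[φ4→ice] = [6, 8, 1, 8]
r2 m[cld→φ0] = [11, 2, 5, 4]
r2 m[cld→φ1] = [5, 7, 6, 4]
r2 m[cld→φ3] = [6, 5, 3, 2]
r2 m[ice→φ0] = [6, 8, 1, 8]
r2 m[ice→φ4] = [0, 4, 2, 3]
r2 m[sprk→φ1] = [5, 3, 7, 3]
r2 m[sprk→φ2] = [0, 4, 5, 0]
r3 m[φ0→cld] = [3, 7, 5, 7]
r3 m[φ0→ice] = [5, 9, 8, 7]
r3 m[φ1→cld] = [9, 3, 4, 4]
r3 m[φ1→sprk] = [7, 9, 10, 5]
r3 m[φ2→sprk] = [5, 3, 7, 3]
r3 m[φ3→cld] = [5, 2, 4, 3]
r3 m[φ4→ice] = [6, 8, 1, 8]
r3 m[cld→φ0] = [11, 2, 5, 4]
r3 m[cld→φ1] = [5, 7, 6, 4]
r3 m[cld→φ3] = [6, 5, 3, 2]
r3 m[ice→φ0] = [6, 8, 1, 8]
r3 m[ice→φ4] = [0, 4, 2, 3]
r3 m[sprk→φ1] = [5, 3, 7, 3]
r3 m[sprk→φ2] = [0, 4, 5, 0]
r4 m[φ0→cld] = [3, 7, 5, 7]
r4 m[φ0→ice] = [5, 9, 8, 7]
r4 m[φ1→cld] = [9, 3, 4, 4]
r4 m[φ1→sprk] = [7, 9, 10, 5]
r4 m[φ2→sprk] = [5, 3, 7, 3]
r4 m[φ3→cld] = [5, 2, 4, 3]
r4 m[φ4→ice] = [6, 8, 1, 8]
r4 m[cld→φ0] = [14, 5, 8, 7]
r4 m[cld→φ1] = [8, 9, 9, 10]
r4 m[cld→φ3] = [12, 10, 9, 11]
r4 m[ice→φ0] = [6, 8, 1, 8]
r4 m[ice→φ4] = [5, 9, 8, 7]
r4 m[sprk→φ1] = [5, 3, 7, 3]
r4 m[sprk→φ2] = [7, 9, 10, 5]
r5 m[φ0→cld] = [3, 7, 5, 7]
r5 m[φ0→ice] = [8, 12, 11, 10]
r5 m[φ1→cld] = [9, 3, 4, 4]
r5 m[φ1→sprk] = [9, 13, 14, 9]
r5 m[φ2→sprk] = [5, 3, 7, 3]
r5 m[φ3→cld] = [5, 2, 4, 3]
r5 m[φ4→ice] = [6, 8, 1, 8]
r5 m[cld→φ0] = [14, 5, 8, 7]
r5 m[cld→φ1] = [8, 9, 9, 10]
r5 m[cld→φ3] = [12, 10, 9, 11]
r5 m[ice→φ0] = [6, 8, 1, 8]
r5 m[ice→φ4] = [5, 9, 8, 7]
r5 m[sprk→φ1] = [5, 3, 7, 3]
r5 m[sprk→φ2] = [7, 9, 10, 5]
r6 m[φ0→cld] = [3, 7, 5, 7]
r6 m[φ0→ice] = [8, 12, 11, 10]
r6 m[φ1→cld] = [9, 3, 4, 4]
r6 m[φ1→sprk] = [9, 13, 14, 9]
r6 m[φ2→sprk] = [5, 3, 7, 3]
r6 m[φ3→cld] = [5, 2, 4, 3]
r6 m[φ4→ice] = [6, 8, 1, 8]
r6 m[cld→φ0] = [14, 5, 8, 7]
r6 m[cld→φ1] = [8, 9, 9, 10]
r6 m[cld→φ3] = [12, 10, 9, 11]
r6 m[ice→φ0] = [6, 8, 1, 8]
r6 m[ice→φ4] = [8, 12, 11, 10]
r6 m[sprk→φ1] = [5, 3, 7, 3]
r6 m[sprk→φ2] = [9, 13, 14, 9]
r7 m[φ0→cld] = [3, 7, 5, 7]
r7 m[φ0→ice] = [8, 12, 11, 10]
r7 m[φ1→cld] = [9, 3, 4, 4]
r7 m[φ1→sprk] = [9, 13, 14, 9]
r7 m[φ2→sprk] = [5, 3, 7, 3]
r7 m[φ3→cld] = [5, 2, 4, 3]
r7 m[φ4→ice] = [6, 8, 1, 8]
r7 m[cld→φ0] = [14, 5, 8, 7]
r7 m[cld→φ1] = [8, 9, 9, 10]
r7 m[cld→φ3] = [12, 10, 9, 11]
r7 m[ice→φ0] = [6, 8, 1, 8]
r7 m[ice→φ4] = [8, 12, 11, 10]
r7 m[sprk→φ1] = [5, 3, 7, 3]
r7 m[sprk→φ2] = [9, 13, 14, 9]
fixed point reached at round 7
traceback from cld: (cld=1, ice=2, sprk=3), score=12

assignment: (cld=1, ice=2, sprk=3); score = 12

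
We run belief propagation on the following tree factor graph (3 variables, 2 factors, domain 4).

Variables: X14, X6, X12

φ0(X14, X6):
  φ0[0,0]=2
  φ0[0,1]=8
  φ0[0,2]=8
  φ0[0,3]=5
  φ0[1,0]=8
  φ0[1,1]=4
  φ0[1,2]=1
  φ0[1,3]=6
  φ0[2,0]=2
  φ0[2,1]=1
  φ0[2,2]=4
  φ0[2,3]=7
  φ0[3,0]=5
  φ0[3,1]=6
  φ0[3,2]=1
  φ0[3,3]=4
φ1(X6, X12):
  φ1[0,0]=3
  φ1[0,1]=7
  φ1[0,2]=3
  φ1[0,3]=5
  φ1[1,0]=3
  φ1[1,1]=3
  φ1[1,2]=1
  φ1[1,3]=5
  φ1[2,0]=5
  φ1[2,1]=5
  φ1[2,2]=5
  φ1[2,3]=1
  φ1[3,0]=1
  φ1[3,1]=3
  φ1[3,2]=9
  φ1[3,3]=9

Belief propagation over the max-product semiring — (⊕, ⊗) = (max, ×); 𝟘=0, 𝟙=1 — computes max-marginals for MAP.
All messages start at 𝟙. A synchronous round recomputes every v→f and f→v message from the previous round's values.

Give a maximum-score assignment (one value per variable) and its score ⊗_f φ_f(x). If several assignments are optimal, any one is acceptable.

init: all messages = 𝟙 over 4 values
r1 m[φ0→X14] = [8, 8, 7, 6]
r1 m[φ0→X6] = [8, 8, 8, 7]
r1 m[φ1→X6] = [7, 5, 5, 9]
r1 m[φ1→X12] = [5, 7, 9, 9]
r1 m[X14→φ0] = [1, 1, 1, 1]
r1 m[X6→φ0] = [1, 1, 1, 1]
r1 m[X6→φ1] = [1, 1, 1, 1]
r1 m[X12→φ1] = [1, 1, 1, 1]
r2 m[φ0→X14] = [8, 8, 7, 6]
r2 m[φ0→X6] = [8, 8, 8, 7]
r2 m[φ1→X6] = [7, 5, 5, 9]
r2 m[φ1→X12] = [5, 7, 9, 9]
r2 m[X14→φ0] = [1, 1, 1, 1]
r2 m[X6→φ0] = [7, 5, 5, 9]
r2 m[X6→φ1] = [8, 8, 8, 7]
r2 m[X12→φ1] = [1, 1, 1, 1]
r3 m[φ0→X14] = [45, 56, 63, 36]
r3 m[φ0→X6] = [8, 8, 8, 7]
r3 m[φ1→X6] = [7, 5, 5, 9]
r3 m[φ1→X12] = [40, 56, 63, 63]
r3 m[X14→φ0] = [1, 1, 1, 1]
r3 m[X6→φ0] = [7, 5, 5, 9]
r3 m[X6→φ1] = [8, 8, 8, 7]
r3 m[X12→φ1] = [1, 1, 1, 1]
r4 m[φ0→X14] = [45, 56, 63, 36]
r4 m[φ0→X6] = [8, 8, 8, 7]
r4 m[φ1→X6] = [7, 5, 5, 9]
r4 m[φ1→X12] = [40, 56, 63, 63]
r4 m[X14→φ0] = [1, 1, 1, 1]
r4 m[X6→φ0] = [7, 5, 5, 9]
r4 m[X6→φ1] = [8, 8, 8, 7]
r4 m[X12→φ1] = [1, 1, 1, 1]
fixed point reached at round 4
traceback from X14: (X14=2, X6=3, X12=2), score=63

assignment: (X14=2, X6=3, X12=2); score = 63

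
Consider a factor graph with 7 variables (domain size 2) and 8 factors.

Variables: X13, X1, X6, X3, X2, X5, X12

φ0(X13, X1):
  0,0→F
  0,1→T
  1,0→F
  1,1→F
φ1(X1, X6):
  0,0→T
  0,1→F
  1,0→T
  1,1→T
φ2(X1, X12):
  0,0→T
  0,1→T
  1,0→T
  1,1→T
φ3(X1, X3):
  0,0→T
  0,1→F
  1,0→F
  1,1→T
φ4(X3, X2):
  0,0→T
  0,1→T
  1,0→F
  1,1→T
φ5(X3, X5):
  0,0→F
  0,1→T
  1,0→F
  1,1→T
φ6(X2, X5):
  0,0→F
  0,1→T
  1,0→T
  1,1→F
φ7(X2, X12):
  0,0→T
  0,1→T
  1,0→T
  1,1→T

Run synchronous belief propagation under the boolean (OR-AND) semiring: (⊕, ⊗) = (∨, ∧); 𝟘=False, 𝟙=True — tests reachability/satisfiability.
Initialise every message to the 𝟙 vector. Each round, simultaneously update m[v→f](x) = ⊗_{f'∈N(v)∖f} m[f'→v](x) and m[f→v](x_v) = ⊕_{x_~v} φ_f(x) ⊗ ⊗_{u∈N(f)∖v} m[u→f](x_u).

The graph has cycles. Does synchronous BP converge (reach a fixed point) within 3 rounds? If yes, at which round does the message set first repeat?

init: all messages = 𝟙 over 2 values
r1 m[φ0→X13] = [T, F]
r1 m[φ0→X1] = [F, T]
r1 m[φ1→X1] = [T, T]
r1 m[φ1→X6] = [T, T]
r1 m[φ2→X1] = [T, T]
r1 m[φ2→X12] = [T, T]
r1 m[φ3→X1] = [T, T]
r1 m[φ3→X3] = [T, T]
r1 m[φ4→X3] = [T, T]
r1 m[φ4→X2] = [T, T]
r1 m[φ5→X3] = [T, T]
r1 m[φ5→X5] = [F, T]
r1 m[φ6→X2] = [T, T]
r1 m[φ6→X5] = [T, T]
r1 m[φ7→X2] = [T, T]
r1 m[φ7→X12] = [T, T]
r1 m[X13→φ0] = [T, T]
r1 m[X1→φ0] = [T, T]
r1 m[X1→φ1] = [T, T]
r1 m[X1→φ2] = [T, T]
r1 m[X1→φ3] = [T, T]
r1 m[X6→φ1] = [T, T]
r1 m[X3→φ3] = [T, T]
r1 m[X3→φ4] = [T, T]
r1 m[X3→φ5] = [T, T]
r1 m[X2→φ4] = [T, T]
r1 m[X2→φ6] = [T, T]
r1 m[X2→φ7] = [T, T]
r1 m[X5→φ5] = [T, T]
r1 m[X5→φ6] = [T, T]
r1 m[X12→φ2] = [T, T]
r1 m[X12→φ7] = [T, T]
r2 m[φ0→X13] = [T, F]
r2 m[φ0→X1] = [F, T]
r2 m[φ1→X1] = [T, T]
r2 m[φ1→X6] = [T, T]
r2 m[φ2→X1] = [T, T]
r2 m[φ2→X12] = [T, T]
r2 m[φ3→X1] = [T, T]
r2 m[φ3→X3] = [T, T]
r2 m[φ4→X3] = [T, T]
r2 m[φ4→X2] = [T, T]
r2 m[φ5→X3] = [T, T]
r2 m[φ5→X5] = [F, T]
r2 m[φ6→X2] = [T, T]
r2 m[φ6→X5] = [T, T]
r2 m[φ7→X2] = [T, T]
r2 m[φ7→X12] = [T, T]
r2 m[X13→φ0] = [T, T]
r2 m[X1→φ0] = [T, T]
r2 m[X1→φ1] = [F, T]
r2 m[X1→φ2] = [F, T]
r2 m[X1→φ3] = [F, T]
r2 m[X6→φ1] = [T, T]
r2 m[X3→φ3] = [T, T]
r2 m[X3→φ4] = [T, T]
r2 m[X3→φ5] = [T, T]
r2 m[X2→φ4] = [T, T]
r2 m[X2→φ6] = [T, T]
r2 m[X2→φ7] = [T, T]
r2 m[X5→φ5] = [T, T]
r2 m[X5→φ6] = [F, T]
r2 m[X12→φ2] = [T, T]
r2 m[X12→φ7] = [T, T]
r3 m[φ0→X13] = [T, F]
r3 m[φ0→X1] = [F, T]
r3 m[φ1→X1] = [T, T]
r3 m[φ1→X6] = [T, T]
r3 m[φ2→X1] = [T, T]
r3 m[φ2→X12] = [T, T]
r3 m[φ3→X1] = [T, T]
r3 m[φ3→X3] = [F, T]
r3 m[φ4→X3] = [T, T]
r3 m[φ4→X2] = [T, T]
r3 m[φ5→X3] = [T, T]
r3 m[φ5→X5] = [F, T]
r3 m[φ6→X2] = [T, F]
r3 m[φ6→X5] = [T, T]
r3 m[φ7→X2] = [T, T]
r3 m[φ7→X12] = [T, T]
r3 m[X13→φ0] = [T, T]
r3 m[X1→φ0] = [T, T]
r3 m[X1→φ1] = [F, T]
r3 m[X1→φ2] = [F, T]
r3 m[X1→φ3] = [F, T]
r3 m[X6→φ1] = [T, T]
r3 m[X3→φ3] = [T, T]
r3 m[X3→φ4] = [T, T]
r3 m[X3→φ5] = [T, T]
r3 m[X2→φ4] = [T, T]
r3 m[X2→φ6] = [T, T]
r3 m[X2→φ7] = [T, T]
r3 m[X5→φ5] = [T, T]
r3 m[X5→φ6] = [F, T]
r3 m[X12→φ2] = [T, T]
r3 m[X12→φ7] = [T, T]
no fixed point within 3 rounds

NOT CONVERGED within 3 rounds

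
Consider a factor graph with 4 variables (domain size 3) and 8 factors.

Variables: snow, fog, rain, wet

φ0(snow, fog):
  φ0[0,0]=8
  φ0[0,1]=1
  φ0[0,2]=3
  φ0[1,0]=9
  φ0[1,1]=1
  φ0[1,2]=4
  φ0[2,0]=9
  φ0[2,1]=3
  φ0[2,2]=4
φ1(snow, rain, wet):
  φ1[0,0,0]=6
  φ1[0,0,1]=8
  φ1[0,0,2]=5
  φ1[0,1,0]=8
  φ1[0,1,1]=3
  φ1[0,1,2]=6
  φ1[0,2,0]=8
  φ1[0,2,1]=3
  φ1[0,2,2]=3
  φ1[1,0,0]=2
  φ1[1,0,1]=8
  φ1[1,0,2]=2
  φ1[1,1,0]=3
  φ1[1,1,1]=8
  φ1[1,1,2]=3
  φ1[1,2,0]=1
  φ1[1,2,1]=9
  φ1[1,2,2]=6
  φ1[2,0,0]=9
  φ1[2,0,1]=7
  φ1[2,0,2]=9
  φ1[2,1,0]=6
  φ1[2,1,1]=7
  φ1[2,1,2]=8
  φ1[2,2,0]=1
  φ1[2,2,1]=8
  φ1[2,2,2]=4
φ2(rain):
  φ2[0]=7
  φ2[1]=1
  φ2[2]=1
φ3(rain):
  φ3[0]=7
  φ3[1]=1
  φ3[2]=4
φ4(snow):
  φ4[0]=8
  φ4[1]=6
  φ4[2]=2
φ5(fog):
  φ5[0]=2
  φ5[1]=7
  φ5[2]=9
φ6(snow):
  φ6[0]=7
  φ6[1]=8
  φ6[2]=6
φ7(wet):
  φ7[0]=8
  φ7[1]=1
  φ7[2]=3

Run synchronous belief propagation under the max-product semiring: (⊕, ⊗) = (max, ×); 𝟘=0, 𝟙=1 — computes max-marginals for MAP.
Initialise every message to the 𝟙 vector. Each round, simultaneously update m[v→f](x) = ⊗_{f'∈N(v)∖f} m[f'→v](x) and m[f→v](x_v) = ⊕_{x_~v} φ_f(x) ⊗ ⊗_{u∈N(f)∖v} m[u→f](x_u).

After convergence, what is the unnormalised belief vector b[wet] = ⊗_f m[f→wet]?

b[wet] = [3556224, 677376, 1111320]

init: all messages = 𝟙 over 3 values
r1 m[φ0→snow] = [8, 9, 9]
r1 m[φ0→fog] = [9, 3, 4]
r1 m[φ1→snow] = [8, 9, 9]
r1 m[φ1→rain] = [9, 8, 9]
r1 m[φ1→wet] = [9, 9, 9]
r1 m[φ2→rain] = [7, 1, 1]
r1 m[φ3→rain] = [7, 1, 4]
r1 m[φ4→snow] = [8, 6, 2]
r1 m[φ5→fog] = [2, 7, 9]
r1 m[φ6→snow] = [7, 8, 6]
r1 m[φ7→wet] = [8, 1, 3]
r1 m[snow→φ0] = [1, 1, 1]
r1 m[snow→φ1] = [1, 1, 1]
r1 m[snow→φ4] = [1, 1, 1]
r1 m[snow→φ6] = [1, 1, 1]
r1 m[fog→φ0] = [1, 1, 1]
r1 m[fog→φ5] = [1, 1, 1]
r1 m[rain→φ1] = [1, 1, 1]
r1 m[rain→φ2] = [1, 1, 1]
r1 m[rain→φ3] = [1, 1, 1]
r1 m[wet→φ1] = [1, 1, 1]
r1 m[wet→φ7] = [1, 1, 1]
r2 m[φ0→snow] = [8, 9, 9]
r2 m[φ0→fog] = [9, 3, 4]
r2 m[φ1→snow] = [8, 9, 9]
r2 m[φ1→rain] = [9, 8, 9]
r2 m[φ1→wet] = [9, 9, 9]
r2 m[φ2→rain] = [7, 1, 1]
r2 m[φ3→rain] = [7, 1, 4]
r2 m[φ4→snow] = [8, 6, 2]
r2 m[φ5→fog] = [2, 7, 9]
r2 m[φ6→snow] = [7, 8, 6]
r2 m[φ7→wet] = [8, 1, 3]
r2 m[snow→φ0] = [448, 432, 108]
r2 m[snow→φ1] = [448, 432, 108]
r2 m[snow→φ4] = [448, 648, 486]
r2 m[snow→φ6] = [512, 486, 162]
r2 m[fog→φ0] = [2, 7, 9]
r2 m[fog→φ5] = [9, 3, 4]
r2 m[rain→φ1] = [49, 1, 4]
r2 m[rain→φ2] = [63, 8, 36]
r2 m[rain→φ3] = [63, 8, 9]
r2 m[wet→φ1] = [8, 1, 3]
r2 m[wet→φ7] = [9, 9, 9]
r3 m[φ0→snow] = [27, 36, 36]
r3 m[φ0→fog] = [3888, 448, 1728]
r3 m[φ1→snow] = [2352, 784, 3528]
r3 m[φ1→rain] = [21504, 28672, 28672]
r3 m[φ1→wet] = [131712, 175616, 109760]
r3 m[φ2→rain] = [7, 1, 1]
r3 m[φ3→rain] = [7, 1, 4]
r3 m[φ4→snow] = [8, 6, 2]
r3 m[φ5→fog] = [2, 7, 9]
r3 m[φ6→snow] = [7, 8, 6]
r3 m[φ7→wet] = [8, 1, 3]
r3 m[snow→φ0] = [448, 432, 108]
r3 m[snow→φ1] = [448, 432, 108]
r3 m[snow→φ4] = [448, 648, 486]
r3 m[snow→φ6] = [512, 486, 162]
r3 m[fog→φ0] = [2, 7, 9]
r3 m[fog→φ5] = [9, 3, 4]
r3 m[rain→φ1] = [49, 1, 4]
r3 m[rain→φ2] = [63, 8, 36]
r3 m[rain→φ3] = [63, 8, 9]
r3 m[wet→φ1] = [8, 1, 3]
r3 m[wet→φ7] = [9, 9, 9]
r4 m[φ0→snow] = [27, 36, 36]
r4 m[φ0→fog] = [3888, 448, 1728]
r4 m[φ1→snow] = [2352, 784, 3528]
r4 m[φ1→rain] = [21504, 28672, 28672]
r4 m[φ1→wet] = [131712, 175616, 109760]
r4 m[φ2→rain] = [7, 1, 1]
r4 m[φ3→rain] = [7, 1, 4]
r4 m[φ4→snow] = [8, 6, 2]
r4 m[φ5→fog] = [2, 7, 9]
r4 m[φ6→snow] = [7, 8, 6]
r4 m[φ7→wet] = [8, 1, 3]
r4 m[snow→φ0] = [131712, 37632, 42336]
r4 m[snow→φ1] = [1512, 1728, 432]
r4 m[snow→φ4] = [444528, 225792, 762048]
r4 m[snow→φ6] = [508032, 169344, 254016]
r4 m[fog→φ0] = [2, 7, 9]
r4 m[fog→φ5] = [3888, 448, 1728]
r4 m[rain→φ1] = [49, 1, 4]
r4 m[rain→φ2] = [150528, 28672, 114688]
r4 m[rain→φ3] = [150528, 28672, 28672]
r4 m[wet→φ1] = [8, 1, 3]
r4 m[wet→φ7] = [131712, 175616, 109760]
r5 m[φ0→snow] = [27, 36, 36]
r5 m[φ0→fog] = [1053696, 131712, 395136]
r5 m[φ1→snow] = [2352, 784, 3528]
r5 m[φ1→rain] = [72576, 96768, 96768]
r5 m[φ1→wet] = [444528, 677376, 370440]
r5 m[φ2→rain] = [7, 1, 1]
r5 m[φ3→rain] = [7, 1, 4]
r5 m[φ4→snow] = [8, 6, 2]
r5 m[φ5→fog] = [2, 7, 9]
r5 m[φ6→snow] = [7, 8, 6]
r5 m[φ7→wet] = [8, 1, 3]
r5 m[snow→φ0] = [131712, 37632, 42336]
r5 m[snow→φ1] = [1512, 1728, 432]
r5 m[snow→φ4] = [444528, 225792, 762048]
r5 m[snow→φ6] = [508032, 169344, 254016]
r5 m[fog→φ0] = [2, 7, 9]
r5 m[fog→φ5] = [3888, 448, 1728]
r5 m[rain→φ1] = [49, 1, 4]
r5 m[rain→φ2] = [150528, 28672, 114688]
r5 m[rain→φ3] = [150528, 28672, 28672]
r5 m[wet→φ1] = [8, 1, 3]
r5 m[wet→φ7] = [131712, 175616, 109760]
r6 m[φ0→snow] = [27, 36, 36]
r6 m[φ0→fog] = [1053696, 131712, 395136]
r6 m[φ1→snow] = [2352, 784, 3528]
r6 m[φ1→rain] = [72576, 96768, 96768]
r6 m[φ1→wet] = [444528, 677376, 370440]
r6 m[φ2→rain] = [7, 1, 1]
r6 m[φ3→rain] = [7, 1, 4]
r6 m[φ4→snow] = [8, 6, 2]
r6 m[φ5→fog] = [2, 7, 9]
r6 m[φ6→snow] = [7, 8, 6]
r6 m[φ7→wet] = [8, 1, 3]
r6 m[snow→φ0] = [131712, 37632, 42336]
r6 m[snow→φ1] = [1512, 1728, 432]
r6 m[snow→φ4] = [444528, 225792, 762048]
r6 m[snow→φ6] = [508032, 169344, 254016]
r6 m[fog→φ0] = [2, 7, 9]
r6 m[fog→φ5] = [1053696, 131712, 395136]
r6 m[rain→φ1] = [49, 1, 4]
r6 m[rain→φ2] = [508032, 96768, 387072]
r6 m[rain→φ3] = [508032, 96768, 96768]
r6 m[wet→φ1] = [8, 1, 3]
r6 m[wet→φ7] = [444528, 677376, 370440]
r7 m[φ0→snow] = [27, 36, 36]
r7 m[φ0→fog] = [1053696, 131712, 395136]
r7 m[φ1→snow] = [2352, 784, 3528]
r7 m[φ1→rain] = [72576, 96768, 96768]
r7 m[φ1→wet] = [444528, 677376, 370440]
r7 m[φ2→rain] = [7, 1, 1]
r7 m[φ3→rain] = [7, 1, 4]
r7 m[φ4→snow] = [8, 6, 2]
r7 m[φ5→fog] = [2, 7, 9]
r7 m[φ6→snow] = [7, 8, 6]
r7 m[φ7→wet] = [8, 1, 3]
r7 m[snow→φ0] = [131712, 37632, 42336]
r7 m[snow→φ1] = [1512, 1728, 432]
r7 m[snow→φ4] = [444528, 225792, 762048]
r7 m[snow→φ6] = [508032, 169344, 254016]
r7 m[fog→φ0] = [2, 7, 9]
r7 m[fog→φ5] = [1053696, 131712, 395136]
r7 m[rain→φ1] = [49, 1, 4]
r7 m[rain→φ2] = [508032, 96768, 387072]
r7 m[rain→φ3] = [508032, 96768, 96768]
r7 m[wet→φ1] = [8, 1, 3]
r7 m[wet→φ7] = [444528, 677376, 370440]
fixed point reached at round 7
b[wet] = ⊗ incoming = [3556224, 677376, 1111320]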